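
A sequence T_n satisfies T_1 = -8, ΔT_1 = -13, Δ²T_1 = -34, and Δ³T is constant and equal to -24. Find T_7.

-1076

Build the table forward from the leading diagonal:
D3: -24  -24  -24  -24  -24  -24  -24
D2: -34  -58  -82  -106  -130  -154  -178
D1: -13  -47  -105  -187  -293  -423  -577
T: -8  -21  -68  -173  -360  -653  -1076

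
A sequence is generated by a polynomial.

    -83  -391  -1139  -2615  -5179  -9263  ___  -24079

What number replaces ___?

Using the first 6 terms:
-308  -748  -1476  -2564  -4084
-440  -728  -1088  -1520
-288  -360  -432
-72  -72
Constant fourth difference = -72.
Extend forward: -432 − 72 = -504;  -1520 − 504 = -2024;  -4084 − 2024 = -6108;  -9263 − 6108 = -15371

-15371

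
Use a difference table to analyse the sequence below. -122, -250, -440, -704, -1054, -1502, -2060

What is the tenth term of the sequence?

-4514

First differences: -128  -190  -264  -350  -448  -558
Second differences: -62  -74  -86  -98  -110
Third differences: -12  -12  -12  -12
The third differences are constant (-12).
-110 − 12 = -122;  -558 − 122 = -680;  -2060 − 680 = -2740
-122 − 12 = -134;  -680 − 134 = -814;  -2740 − 814 = -3554
-134 − 12 = -146;  -814 − 146 = -960;  -3554 − 960 = -4514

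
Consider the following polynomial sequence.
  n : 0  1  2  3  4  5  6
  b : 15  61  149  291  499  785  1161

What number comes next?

1639

46, 88, 142, 208, 286, 376
42, 54, 66, 78, 90
12, 12, 12, 12
The third differences are constant (12).
90 + 12 = 102;  376 + 102 = 478;  1161 + 478 = 1639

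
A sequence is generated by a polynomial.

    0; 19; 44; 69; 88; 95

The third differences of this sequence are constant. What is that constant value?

-6

Δ: 19, 25, 25, 19, 7
Δ²: 6, 0, -6, -12
Δ³: -6, -6, -6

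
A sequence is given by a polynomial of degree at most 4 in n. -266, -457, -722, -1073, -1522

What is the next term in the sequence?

-2081

-191  -265  -351  -449
-74  -86  -98
-12  -12
Third differences constant at -12.
-98 − 12 = -110;  -449 − 110 = -559;  -1522 − 559 = -2081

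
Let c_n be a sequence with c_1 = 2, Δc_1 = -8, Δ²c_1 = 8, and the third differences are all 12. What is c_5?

66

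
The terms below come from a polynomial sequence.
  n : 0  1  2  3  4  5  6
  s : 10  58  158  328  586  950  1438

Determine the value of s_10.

4990

D1: 48  100  170  258  364  488
D2: 52  70  88  106  124
D3: 18  18  18  18
The third differences are constant (18).
124 + 18 = 142;  488 + 142 = 630;  1438 + 630 = 2068
142 + 18 = 160;  630 + 160 = 790;  2068 + 790 = 2858
160 + 18 = 178;  790 + 178 = 968;  2858 + 968 = 3826
178 + 18 = 196;  968 + 196 = 1164;  3826 + 1164 = 4990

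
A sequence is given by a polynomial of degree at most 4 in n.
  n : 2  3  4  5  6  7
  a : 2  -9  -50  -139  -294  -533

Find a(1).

-11, -41, -89, -155, -239
-30, -48, -66, -84
-18, -18, -18
The third differences are constant at -18.
Work back: -30 + 18 = -12;  -11 + 12 = 1;  2 − 1 = 1

1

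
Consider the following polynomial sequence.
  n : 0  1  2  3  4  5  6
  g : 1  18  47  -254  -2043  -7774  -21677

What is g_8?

-102679

D1: 17, 29, -301, -1789, -5731, -13903
D2: 12, -330, -1488, -3942, -8172
D3: -342, -1158, -2454, -4230
D4: -816, -1296, -1776
D5: -480, -480
Constant fifth difference = -480, so extend:
-1776 − 480 = -2256;  -4230 − 2256 = -6486;  -8172 − 6486 = -14658;  -13903 − 14658 = -28561;  -21677 − 28561 = -50238
-2256 − 480 = -2736;  -6486 − 2736 = -9222;  -14658 − 9222 = -23880;  -28561 − 23880 = -52441;  -50238 − 52441 = -102679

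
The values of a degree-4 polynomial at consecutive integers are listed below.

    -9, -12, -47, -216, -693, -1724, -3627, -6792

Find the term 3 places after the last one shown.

-3 , -35 , -169 , -477 , -1031 , -1903 , -3165
-32 , -134 , -308 , -554 , -872 , -1262
-102 , -174 , -246 , -318 , -390
-72 , -72 , -72 , -72
The fourth differences are constant (-72).
-390 − 72 = -462;  -1262 − 462 = -1724;  -3165 − 1724 = -4889;  -6792 − 4889 = -11681
-462 − 72 = -534;  -1724 − 534 = -2258;  -4889 − 2258 = -7147;  -11681 − 7147 = -18828
-534 − 72 = -606;  -2258 − 606 = -2864;  -7147 − 2864 = -10011;  -18828 − 10011 = -28839

-28839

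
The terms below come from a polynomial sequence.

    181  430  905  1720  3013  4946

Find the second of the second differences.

340

Δ: 249, 475, 815, 1293, 1933
Δ²: 226, 340, 478, 640
Δ³: 114, 138, 162
Δ⁴: 24, 24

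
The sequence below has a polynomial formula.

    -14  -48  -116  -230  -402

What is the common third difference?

First differences: -34, -68, -114, -172
Second differences: -34, -46, -58
Third differences: -12, -12

-12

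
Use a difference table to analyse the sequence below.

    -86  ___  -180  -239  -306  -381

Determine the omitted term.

-129

Using the last 4 terms:
First differences: -59, -67, -75
Second differences: -8, -8
Constant second difference = -8.
Extend backward: -59 + 8 = -51;  -180 + 51 = -129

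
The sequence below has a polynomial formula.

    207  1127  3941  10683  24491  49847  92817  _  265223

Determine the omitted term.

161291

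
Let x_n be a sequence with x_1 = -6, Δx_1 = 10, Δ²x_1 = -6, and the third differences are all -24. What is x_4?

Build the table forward from the leading diagonal:
Δ³: -24  -24  -24  -24
Δ²: -6  -30  -54  -78
Δ: 10  4  -26  -80
x: -6  4  8  -18

-18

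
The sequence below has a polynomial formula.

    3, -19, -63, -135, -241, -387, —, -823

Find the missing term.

Using the first 6 terms:
Δ: -22, -44, -72, -106, -146
Δ²: -22, -28, -34, -40
Δ³: -6, -6, -6
Constant third difference = -6.
Extend forward: -40 − 6 = -46;  -146 − 46 = -192;  -387 − 192 = -579

-579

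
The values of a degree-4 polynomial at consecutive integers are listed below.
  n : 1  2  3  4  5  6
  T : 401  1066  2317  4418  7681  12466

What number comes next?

D1: 665  1251  2101  3263  4785
D2: 586  850  1162  1522
D3: 264  312  360
D4: 48  48
The fourth differences are constant (48).
360 + 48 = 408;  1522 + 408 = 1930;  4785 + 1930 = 6715;  12466 + 6715 = 19181

19181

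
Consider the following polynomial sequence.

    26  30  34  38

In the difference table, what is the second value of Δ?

D1: 4, 4, 4

4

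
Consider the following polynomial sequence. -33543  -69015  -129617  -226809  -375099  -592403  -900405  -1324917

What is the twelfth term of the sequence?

-4868945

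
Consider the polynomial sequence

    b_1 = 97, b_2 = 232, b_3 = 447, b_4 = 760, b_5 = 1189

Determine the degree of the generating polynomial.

Δ: 135, 215, 313, 429
Δ²: 80, 98, 116
Δ³: 18, 18
The third differences are constant, so the polynomial has degree 3.

3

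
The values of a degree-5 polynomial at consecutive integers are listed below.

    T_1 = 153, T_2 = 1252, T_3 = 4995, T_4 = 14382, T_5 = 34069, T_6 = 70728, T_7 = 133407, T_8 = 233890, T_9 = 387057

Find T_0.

-6

Δ: 1099, 3743, 9387, 19687, 36659, 62679, 100483, 153167
Δ²: 2644, 5644, 10300, 16972, 26020, 37804, 52684
Δ³: 3000, 4656, 6672, 9048, 11784, 14880
Δ⁴: 1656, 2016, 2376, 2736, 3096
Δ⁵: 360, 360, 360, 360
The fifth differences are constant at 360.
Work back: 1656 − 360 = 1296;  3000 − 1296 = 1704;  2644 − 1704 = 940;  1099 − 940 = 159;  153 − 159 = -6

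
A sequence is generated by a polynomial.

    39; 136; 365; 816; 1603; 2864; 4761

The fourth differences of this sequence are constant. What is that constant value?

D1: 97, 229, 451, 787, 1261, 1897
D2: 132, 222, 336, 474, 636
D3: 90, 114, 138, 162
D4: 24, 24, 24

24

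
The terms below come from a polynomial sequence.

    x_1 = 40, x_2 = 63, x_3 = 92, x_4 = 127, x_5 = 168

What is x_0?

23

First differences: 23  29  35  41
Second differences: 6  6  6
The second differences are constant at 6.
Work back: 23 − 6 = 17;  40 − 17 = 23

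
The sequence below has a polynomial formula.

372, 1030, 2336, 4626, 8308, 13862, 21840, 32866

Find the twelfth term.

122450

D1: 658 , 1306 , 2290 , 3682 , 5554 , 7978 , 11026
D2: 648 , 984 , 1392 , 1872 , 2424 , 3048
D3: 336 , 408 , 480 , 552 , 624
D4: 72 , 72 , 72 , 72
The fourth differences are constant (72).
624 + 72 = 696;  3048 + 696 = 3744;  11026 + 3744 = 14770;  32866 + 14770 = 47636
696 + 72 = 768;  3744 + 768 = 4512;  14770 + 4512 = 19282;  47636 + 19282 = 66918
768 + 72 = 840;  4512 + 840 = 5352;  19282 + 5352 = 24634;  66918 + 24634 = 91552
840 + 72 = 912;  5352 + 912 = 6264;  24634 + 6264 = 30898;  91552 + 30898 = 122450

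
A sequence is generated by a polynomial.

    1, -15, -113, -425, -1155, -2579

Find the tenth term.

Δ: -16, -98, -312, -730, -1424
Δ²: -82, -214, -418, -694
Δ³: -132, -204, -276
Δ⁴: -72, -72
Fourth differences constant at -72.
-276 − 72 = -348;  -694 − 348 = -1042;  -1424 − 1042 = -2466;  -2579 − 2466 = -5045
-348 − 72 = -420;  -1042 − 420 = -1462;  -2466 − 1462 = -3928;  -5045 − 3928 = -8973
-420 − 72 = -492;  -1462 − 492 = -1954;  -3928 − 1954 = -5882;  -8973 − 5882 = -14855
-492 − 72 = -564;  -1954 − 564 = -2518;  -5882 − 2518 = -8400;  -14855 − 8400 = -23255

-23255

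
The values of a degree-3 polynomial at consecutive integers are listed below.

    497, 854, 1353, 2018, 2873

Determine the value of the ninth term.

8673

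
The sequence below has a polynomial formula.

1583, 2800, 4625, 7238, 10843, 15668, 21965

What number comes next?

1217, 1825, 2613, 3605, 4825, 6297
608, 788, 992, 1220, 1472
180, 204, 228, 252
24, 24, 24
The fourth differences are constant (24).
252 + 24 = 276;  1472 + 276 = 1748;  6297 + 1748 = 8045;  21965 + 8045 = 30010

30010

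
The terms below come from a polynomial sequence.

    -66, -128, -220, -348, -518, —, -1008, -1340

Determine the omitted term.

-736

Using the first 5 terms:
Δ: -62  -92  -128  -170
Δ²: -30  -36  -42
Δ³: -6  -6
Constant third difference = -6.
Extend forward: -42 − 6 = -48;  -170 − 48 = -218;  -518 − 218 = -736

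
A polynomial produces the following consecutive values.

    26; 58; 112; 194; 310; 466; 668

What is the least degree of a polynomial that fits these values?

First differences: 32, 54, 82, 116, 156, 202
Second differences: 22, 28, 34, 40, 46
Third differences: 6, 6, 6, 6
The third differences are constant, so the polynomial has degree 3.

3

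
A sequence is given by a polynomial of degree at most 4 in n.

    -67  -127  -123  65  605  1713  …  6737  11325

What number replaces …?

3653

Using the first 6 terms:
Δ: -60  4  188  540  1108
Δ²: 64  184  352  568
Δ³: 120  168  216
Δ⁴: 48  48
Constant fourth difference = 48.
Extend forward: 216 + 48 = 264;  568 + 264 = 832;  1108 + 832 = 1940;  1713 + 1940 = 3653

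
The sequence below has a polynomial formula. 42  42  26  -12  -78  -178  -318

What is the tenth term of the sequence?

D1: 0 , -16 , -38 , -66 , -100 , -140
D2: -16 , -22 , -28 , -34 , -40
D3: -6 , -6 , -6 , -6
Constant third difference = -6, so extend:
-40 − 6 = -46;  -140 − 46 = -186;  -318 − 186 = -504
-46 − 6 = -52;  -186 − 52 = -238;  -504 − 238 = -742
-52 − 6 = -58;  -238 − 58 = -296;  -742 − 296 = -1038

-1038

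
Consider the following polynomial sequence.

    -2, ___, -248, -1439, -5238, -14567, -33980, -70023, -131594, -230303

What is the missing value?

Using the last 8 terms:
D1: -1191  -3799  -9329  -19413  -36043  -61571  -98709
D2: -2608  -5530  -10084  -16630  -25528  -37138
D3: -2922  -4554  -6546  -8898  -11610
D4: -1632  -1992  -2352  -2712
D5: -360  -360  -360
Constant fifth difference = -360.
Extend backward: -1632 + 360 = -1272;  -2922 + 1272 = -1650;  -2608 + 1650 = -958;  -1191 + 958 = -233;  -248 + 233 = -15

-15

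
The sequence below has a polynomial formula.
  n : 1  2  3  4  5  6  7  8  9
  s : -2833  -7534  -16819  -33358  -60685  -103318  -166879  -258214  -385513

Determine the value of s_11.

D1: -4701  -9285  -16539  -27327  -42633  -63561  -91335  -127299
D2: -4584  -7254  -10788  -15306  -20928  -27774  -35964
D3: -2670  -3534  -4518  -5622  -6846  -8190
D4: -864  -984  -1104  -1224  -1344
D5: -120  -120  -120  -120
Fifth differences constant at -120.
-1344 − 120 = -1464;  -8190 − 1464 = -9654;  -35964 − 9654 = -45618;  -127299 − 45618 = -172917;  -385513 − 172917 = -558430
-1464 − 120 = -1584;  -9654 − 1584 = -11238;  -45618 − 11238 = -56856;  -172917 − 56856 = -229773;  -558430 − 229773 = -788203

-788203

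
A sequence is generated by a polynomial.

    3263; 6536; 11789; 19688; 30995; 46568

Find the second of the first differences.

5253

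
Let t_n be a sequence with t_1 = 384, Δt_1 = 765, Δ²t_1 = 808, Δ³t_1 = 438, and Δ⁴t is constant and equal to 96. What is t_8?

41397

Build the table forward from the leading diagonal:
Fourth differences: 96, 96, 96, 96, 96, 96, 96, 96
Third differences: 438, 534, 630, 726, 822, 918, 1014, 1110
Second differences: 808, 1246, 1780, 2410, 3136, 3958, 4876, 5890
First differences: 765, 1573, 2819, 4599, 7009, 10145, 14103, 18979
t: 384, 1149, 2722, 5541, 10140, 17149, 27294, 41397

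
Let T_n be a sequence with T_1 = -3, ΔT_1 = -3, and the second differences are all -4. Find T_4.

-24

Build the table forward from the leading diagonal:
Second differences: -4  -4  -4  -4
First differences: -3  -7  -11  -15
T: -3  -6  -13  -24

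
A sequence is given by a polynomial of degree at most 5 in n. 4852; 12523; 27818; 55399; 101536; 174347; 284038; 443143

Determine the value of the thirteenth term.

2611768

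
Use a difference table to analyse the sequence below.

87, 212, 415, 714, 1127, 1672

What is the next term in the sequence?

2367

Δ: 125  203  299  413  545
Δ²: 78  96  114  132
Δ³: 18  18  18
Third differences constant at 18.
132 + 18 = 150;  545 + 150 = 695;  1672 + 695 = 2367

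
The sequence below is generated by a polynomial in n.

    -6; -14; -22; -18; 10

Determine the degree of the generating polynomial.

-8, -8, 4, 28
0, 12, 24
12, 12
The third differences are constant, so the polynomial has degree 3.

3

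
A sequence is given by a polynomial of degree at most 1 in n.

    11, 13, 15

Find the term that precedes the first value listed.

9

First differences: 2  2
The first differences are constant at 2.
Work back: 11 − 2 = 9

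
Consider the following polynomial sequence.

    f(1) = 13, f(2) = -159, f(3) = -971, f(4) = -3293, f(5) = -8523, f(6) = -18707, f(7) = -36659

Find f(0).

Δ: -172  -812  -2322  -5230  -10184  -17952
Δ²: -640  -1510  -2908  -4954  -7768
Δ³: -870  -1398  -2046  -2814
Δ⁴: -528  -648  -768
Δ⁵: -120  -120
The fifth differences are constant at -120.
Work back: -528 + 120 = -408;  -870 + 408 = -462;  -640 + 462 = -178;  -172 + 178 = 6;  13 − 6 = 7

7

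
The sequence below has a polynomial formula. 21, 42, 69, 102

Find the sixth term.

186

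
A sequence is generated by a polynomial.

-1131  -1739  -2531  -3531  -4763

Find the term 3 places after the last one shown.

-608  -792  -1000  -1232
-184  -208  -232
-24  -24
Constant third difference = -24, so extend:
-232 − 24 = -256;  -1232 − 256 = -1488;  -4763 − 1488 = -6251
-256 − 24 = -280;  -1488 − 280 = -1768;  -6251 − 1768 = -8019
-280 − 24 = -304;  -1768 − 304 = -2072;  -8019 − 2072 = -10091

-10091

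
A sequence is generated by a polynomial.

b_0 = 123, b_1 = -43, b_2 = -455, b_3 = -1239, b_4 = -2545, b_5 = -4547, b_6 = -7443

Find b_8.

-16829

Δ: -166, -412, -784, -1306, -2002, -2896
Δ²: -246, -372, -522, -696, -894
Δ³: -126, -150, -174, -198
Δ⁴: -24, -24, -24
Fourth differences constant at -24.
-198 − 24 = -222;  -894 − 222 = -1116;  -2896 − 1116 = -4012;  -7443 − 4012 = -11455
-222 − 24 = -246;  -1116 − 246 = -1362;  -4012 − 1362 = -5374;  -11455 − 5374 = -16829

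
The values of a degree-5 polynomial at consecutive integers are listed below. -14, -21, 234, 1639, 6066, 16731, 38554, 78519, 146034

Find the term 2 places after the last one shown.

-7  255  1405  4427  10665  21823  39965  67515
262  1150  3022  6238  11158  18142  27550
888  1872  3216  4920  6984  9408
984  1344  1704  2064  2424
360  360  360  360
Constant fifth difference = 360, so extend:
2424 + 360 = 2784;  9408 + 2784 = 12192;  27550 + 12192 = 39742;  67515 + 39742 = 107257;  146034 + 107257 = 253291
2784 + 360 = 3144;  12192 + 3144 = 15336;  39742 + 15336 = 55078;  107257 + 55078 = 162335;  253291 + 162335 = 415626

415626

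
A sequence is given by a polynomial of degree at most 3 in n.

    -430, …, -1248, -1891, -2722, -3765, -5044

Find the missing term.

-769

Using the last 5 terms:
-643  -831  -1043  -1279
-188  -212  -236
-24  -24
Constant third difference = -24.
Extend backward: -188 + 24 = -164;  -643 + 164 = -479;  -1248 + 479 = -769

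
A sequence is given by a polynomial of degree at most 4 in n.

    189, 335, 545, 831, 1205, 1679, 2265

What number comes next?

D1: 146 , 210 , 286 , 374 , 474 , 586
D2: 64 , 76 , 88 , 100 , 112
D3: 12 , 12 , 12 , 12
Constant third difference = 12, so extend:
112 + 12 = 124;  586 + 124 = 710;  2265 + 710 = 2975

2975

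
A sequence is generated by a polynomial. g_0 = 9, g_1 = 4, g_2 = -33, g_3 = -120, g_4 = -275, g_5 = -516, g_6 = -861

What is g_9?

-2700

-5  -37  -87  -155  -241  -345
-32  -50  -68  -86  -104
-18  -18  -18  -18
Third differences constant at -18.
-104 − 18 = -122;  -345 − 122 = -467;  -861 − 467 = -1328
-122 − 18 = -140;  -467 − 140 = -607;  -1328 − 607 = -1935
-140 − 18 = -158;  -607 − 158 = -765;  -1935 − 765 = -2700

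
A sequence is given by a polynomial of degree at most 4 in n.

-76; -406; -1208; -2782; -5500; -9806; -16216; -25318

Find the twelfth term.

D1: -330  -802  -1574  -2718  -4306  -6410  -9102
D2: -472  -772  -1144  -1588  -2104  -2692
D3: -300  -372  -444  -516  -588
D4: -72  -72  -72  -72
Constant fourth difference = -72, so extend:
-588 − 72 = -660;  -2692 − 660 = -3352;  -9102 − 3352 = -12454;  -25318 − 12454 = -37772
-660 − 72 = -732;  -3352 − 732 = -4084;  -12454 − 4084 = -16538;  -37772 − 16538 = -54310
-732 − 72 = -804;  -4084 − 804 = -4888;  -16538 − 4888 = -21426;  -54310 − 21426 = -75736
-804 − 72 = -876;  -4888 − 876 = -5764;  -21426 − 5764 = -27190;  -75736 − 27190 = -102926

-102926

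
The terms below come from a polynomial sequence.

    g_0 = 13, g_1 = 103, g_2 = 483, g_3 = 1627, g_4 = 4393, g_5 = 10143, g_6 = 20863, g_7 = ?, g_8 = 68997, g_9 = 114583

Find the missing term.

39283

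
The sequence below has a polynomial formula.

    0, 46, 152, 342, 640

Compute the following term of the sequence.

D1: 46, 106, 190, 298
D2: 60, 84, 108
D3: 24, 24
Constant third difference = 24, so extend:
108 + 24 = 132;  298 + 132 = 430;  640 + 430 = 1070

1070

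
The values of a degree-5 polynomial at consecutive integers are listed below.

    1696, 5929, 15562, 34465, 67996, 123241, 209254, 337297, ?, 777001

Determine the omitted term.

521080

Using the first 8 terms:
D1: 4233, 9633, 18903, 33531, 55245, 86013, 128043
D2: 5400, 9270, 14628, 21714, 30768, 42030
D3: 3870, 5358, 7086, 9054, 11262
D4: 1488, 1728, 1968, 2208
D5: 240, 240, 240
Constant fifth difference = 240.
Extend forward: 2208 + 240 = 2448;  11262 + 2448 = 13710;  42030 + 13710 = 55740;  128043 + 55740 = 183783;  337297 + 183783 = 521080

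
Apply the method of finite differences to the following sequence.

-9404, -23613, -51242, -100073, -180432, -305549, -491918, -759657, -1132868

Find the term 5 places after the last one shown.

D1: -14209 , -27629 , -48831 , -80359 , -125117 , -186369 , -267739 , -373211
D2: -13420 , -21202 , -31528 , -44758 , -61252 , -81370 , -105472
D3: -7782 , -10326 , -13230 , -16494 , -20118 , -24102
D4: -2544 , -2904 , -3264 , -3624 , -3984
D5: -360 , -360 , -360 , -360
Constant fifth difference = -360, so extend:
-3984 − 360 = -4344;  -24102 − 4344 = -28446;  -105472 − 28446 = -133918;  -373211 − 133918 = -507129;  -1132868 − 507129 = -1639997
-4344 − 360 = -4704;  -28446 − 4704 = -33150;  -133918 − 33150 = -167068;  -507129 − 167068 = -674197;  -1639997 − 674197 = -2314194
-4704 − 360 = -5064;  -33150 − 5064 = -38214;  -167068 − 38214 = -205282;  -674197 − 205282 = -879479;  -2314194 − 879479 = -3193673
-5064 − 360 = -5424;  -38214 − 5424 = -43638;  -205282 − 43638 = -248920;  -879479 − 248920 = -1128399;  -3193673 − 1128399 = -4322072
-5424 − 360 = -5784;  -43638 − 5784 = -49422;  -248920 − 49422 = -298342;  -1128399 − 298342 = -1426741;  -4322072 − 1426741 = -5748813

-5748813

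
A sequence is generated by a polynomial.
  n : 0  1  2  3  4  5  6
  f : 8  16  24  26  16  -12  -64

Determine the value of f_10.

-632

8, 8, 2, -10, -28, -52
0, -6, -12, -18, -24
-6, -6, -6, -6
Third differences constant at -6.
-24 − 6 = -30;  -52 − 30 = -82;  -64 − 82 = -146
-30 − 6 = -36;  -82 − 36 = -118;  -146 − 118 = -264
-36 − 6 = -42;  -118 − 42 = -160;  -264 − 160 = -424
-42 − 6 = -48;  -160 − 48 = -208;  -424 − 208 = -632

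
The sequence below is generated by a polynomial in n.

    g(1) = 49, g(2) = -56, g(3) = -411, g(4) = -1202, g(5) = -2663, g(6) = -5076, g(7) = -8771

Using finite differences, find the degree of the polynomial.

4

First differences: -105, -355, -791, -1461, -2413, -3695
Second differences: -250, -436, -670, -952, -1282
Third differences: -186, -234, -282, -330
Fourth differences: -48, -48, -48
The fourth differences are constant, so the polynomial has degree 4.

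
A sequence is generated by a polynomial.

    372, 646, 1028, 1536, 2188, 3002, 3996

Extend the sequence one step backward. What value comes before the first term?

188

Δ: 274  382  508  652  814  994
Δ²: 108  126  144  162  180
Δ³: 18  18  18  18
The third differences are constant at 18.
Work back: 108 − 18 = 90;  274 − 90 = 184;  372 − 184 = 188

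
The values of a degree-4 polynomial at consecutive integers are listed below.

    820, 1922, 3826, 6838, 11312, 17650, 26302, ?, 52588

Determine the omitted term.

37766

Using the first 7 terms:
D1: 1102, 1904, 3012, 4474, 6338, 8652
D2: 802, 1108, 1462, 1864, 2314
D3: 306, 354, 402, 450
D4: 48, 48, 48
Constant fourth difference = 48.
Extend forward: 450 + 48 = 498;  2314 + 498 = 2812;  8652 + 2812 = 11464;  26302 + 11464 = 37766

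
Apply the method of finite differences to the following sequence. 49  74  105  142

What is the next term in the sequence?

First differences: 25  31  37
Second differences: 6  6
Constant second difference = 6, so extend:
37 + 6 = 43;  142 + 43 = 185

185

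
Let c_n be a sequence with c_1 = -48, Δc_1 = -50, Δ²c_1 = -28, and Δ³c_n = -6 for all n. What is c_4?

Build the table forward from the leading diagonal:
Third differences: -6  -6  -6  -6
Second differences: -28  -34  -40  -46
First differences: -50  -78  -112  -152
c: -48  -98  -176  -288

-288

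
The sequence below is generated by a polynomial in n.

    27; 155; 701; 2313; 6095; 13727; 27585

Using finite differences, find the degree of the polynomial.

5

D1: 128, 546, 1612, 3782, 7632, 13858
D2: 418, 1066, 2170, 3850, 6226
D3: 648, 1104, 1680, 2376
D4: 456, 576, 696
D5: 120, 120
The fifth differences are constant, so the polynomial has degree 5.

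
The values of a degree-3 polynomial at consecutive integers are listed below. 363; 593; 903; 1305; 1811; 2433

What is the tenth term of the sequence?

D1: 230  310  402  506  622
D2: 80  92  104  116
D3: 12  12  12
Constant third difference = 12, so extend:
116 + 12 = 128;  622 + 128 = 750;  2433 + 750 = 3183
128 + 12 = 140;  750 + 140 = 890;  3183 + 890 = 4073
140 + 12 = 152;  890 + 152 = 1042;  4073 + 1042 = 5115
152 + 12 = 164;  1042 + 164 = 1206;  5115 + 1206 = 6321

6321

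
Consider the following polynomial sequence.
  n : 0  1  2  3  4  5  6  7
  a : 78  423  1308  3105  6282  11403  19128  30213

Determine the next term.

45510

345 , 885 , 1797 , 3177 , 5121 , 7725 , 11085
540 , 912 , 1380 , 1944 , 2604 , 3360
372 , 468 , 564 , 660 , 756
96 , 96 , 96 , 96
Constant fourth difference = 96, so extend:
756 + 96 = 852;  3360 + 852 = 4212;  11085 + 4212 = 15297;  30213 + 15297 = 45510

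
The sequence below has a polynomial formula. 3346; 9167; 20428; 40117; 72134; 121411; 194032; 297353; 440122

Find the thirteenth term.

1636078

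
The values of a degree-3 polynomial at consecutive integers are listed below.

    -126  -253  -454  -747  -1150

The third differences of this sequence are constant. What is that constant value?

-18

D1: -127, -201, -293, -403
D2: -74, -92, -110
D3: -18, -18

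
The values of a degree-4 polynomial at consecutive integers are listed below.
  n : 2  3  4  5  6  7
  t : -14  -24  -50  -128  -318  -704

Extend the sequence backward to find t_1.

First differences: -10, -26, -78, -190, -386
Second differences: -16, -52, -112, -196
Third differences: -36, -60, -84
Fourth differences: -24, -24
The fourth differences are constant at -24.
Work back: -36 + 24 = -12;  -16 + 12 = -4;  -10 + 4 = -6;  -14 + 6 = -8

-8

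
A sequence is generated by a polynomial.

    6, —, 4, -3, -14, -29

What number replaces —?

Using the last 4 terms:
-7  -11  -15
-4  -4
Constant second difference = -4.
Extend backward: -7 + 4 = -3;  4 + 3 = 7

7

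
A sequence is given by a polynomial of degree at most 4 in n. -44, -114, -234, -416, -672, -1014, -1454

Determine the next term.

-2004

First differences: -70, -120, -182, -256, -342, -440
Second differences: -50, -62, -74, -86, -98
Third differences: -12, -12, -12, -12
The third differences are constant (-12).
-98 − 12 = -110;  -440 − 110 = -550;  -1454 − 550 = -2004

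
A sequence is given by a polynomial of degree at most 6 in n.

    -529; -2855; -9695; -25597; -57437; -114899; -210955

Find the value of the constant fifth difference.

-480

Δ: -2326, -6840, -15902, -31840, -57462, -96056
Δ²: -4514, -9062, -15938, -25622, -38594
Δ³: -4548, -6876, -9684, -12972
Δ⁴: -2328, -2808, -3288
Δ⁵: -480, -480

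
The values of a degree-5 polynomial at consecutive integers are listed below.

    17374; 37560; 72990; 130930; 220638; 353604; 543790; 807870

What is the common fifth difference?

240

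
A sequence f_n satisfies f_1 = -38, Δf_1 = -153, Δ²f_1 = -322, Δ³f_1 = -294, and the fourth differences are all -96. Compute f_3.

-666

Build the table forward from the leading diagonal:
Fourth differences: -96  -96  -96
Third differences: -294  -390  -486
Second differences: -322  -616  -1006
First differences: -153  -475  -1091
f: -38  -191  -666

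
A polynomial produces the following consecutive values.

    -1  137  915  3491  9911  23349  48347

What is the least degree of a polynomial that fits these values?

5

138, 778, 2576, 6420, 13438, 24998
640, 1798, 3844, 7018, 11560
1158, 2046, 3174, 4542
888, 1128, 1368
240, 240
The fifth differences are constant, so the polynomial has degree 5.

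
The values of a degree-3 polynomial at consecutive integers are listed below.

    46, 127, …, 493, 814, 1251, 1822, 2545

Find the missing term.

Using the last 5 terms:
First differences: 321, 437, 571, 723
Second differences: 116, 134, 152
Third differences: 18, 18
Constant third difference = 18.
Extend backward: 116 − 18 = 98;  321 − 98 = 223;  493 − 223 = 270

270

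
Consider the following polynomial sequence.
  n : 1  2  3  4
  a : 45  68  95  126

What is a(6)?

200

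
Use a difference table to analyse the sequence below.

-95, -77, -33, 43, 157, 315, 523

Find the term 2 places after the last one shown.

1113

18, 44, 76, 114, 158, 208
26, 32, 38, 44, 50
6, 6, 6, 6
Third differences constant at 6.
50 + 6 = 56;  208 + 56 = 264;  523 + 264 = 787
56 + 6 = 62;  264 + 62 = 326;  787 + 326 = 1113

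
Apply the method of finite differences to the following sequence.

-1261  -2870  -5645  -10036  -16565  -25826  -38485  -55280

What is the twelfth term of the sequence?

Δ: -1609 , -2775 , -4391 , -6529 , -9261 , -12659 , -16795
Δ²: -1166 , -1616 , -2138 , -2732 , -3398 , -4136
Δ³: -450 , -522 , -594 , -666 , -738
Δ⁴: -72 , -72 , -72 , -72
The fourth differences are constant (-72).
-738 − 72 = -810;  -4136 − 810 = -4946;  -16795 − 4946 = -21741;  -55280 − 21741 = -77021
-810 − 72 = -882;  -4946 − 882 = -5828;  -21741 − 5828 = -27569;  -77021 − 27569 = -104590
-882 − 72 = -954;  -5828 − 954 = -6782;  -27569 − 6782 = -34351;  -104590 − 34351 = -138941
-954 − 72 = -1026;  -6782 − 1026 = -7808;  -34351 − 7808 = -42159;  -138941 − 42159 = -181100

-181100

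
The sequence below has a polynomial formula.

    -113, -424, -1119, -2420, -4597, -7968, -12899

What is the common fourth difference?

-48

Δ: -311, -695, -1301, -2177, -3371, -4931
Δ²: -384, -606, -876, -1194, -1560
Δ³: -222, -270, -318, -366
Δ⁴: -48, -48, -48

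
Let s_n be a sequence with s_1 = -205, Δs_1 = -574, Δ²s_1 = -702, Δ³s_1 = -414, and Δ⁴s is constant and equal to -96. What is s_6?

-14715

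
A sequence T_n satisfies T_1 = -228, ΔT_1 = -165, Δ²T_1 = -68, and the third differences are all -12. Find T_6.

-1853

Build the table forward from the leading diagonal:
Δ³: -12, -12, -12, -12, -12, -12
Δ²: -68, -80, -92, -104, -116, -128
Δ: -165, -233, -313, -405, -509, -625
T: -228, -393, -626, -939, -1344, -1853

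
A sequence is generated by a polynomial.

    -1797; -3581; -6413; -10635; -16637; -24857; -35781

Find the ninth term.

-67925

Δ: -1784 , -2832 , -4222 , -6002 , -8220 , -10924
Δ²: -1048 , -1390 , -1780 , -2218 , -2704
Δ³: -342 , -390 , -438 , -486
Δ⁴: -48 , -48 , -48
The fourth differences are constant (-48).
-486 − 48 = -534;  -2704 − 534 = -3238;  -10924 − 3238 = -14162;  -35781 − 14162 = -49943
-534 − 48 = -582;  -3238 − 582 = -3820;  -14162 − 3820 = -17982;  -49943 − 17982 = -67925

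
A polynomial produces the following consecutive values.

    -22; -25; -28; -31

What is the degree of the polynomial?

Δ: -3, -3, -3
The first differences are constant, so the polynomial has degree 1.

1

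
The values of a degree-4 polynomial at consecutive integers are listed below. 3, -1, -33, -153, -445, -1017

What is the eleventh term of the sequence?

-13537

D1: -4, -32, -120, -292, -572
D2: -28, -88, -172, -280
D3: -60, -84, -108
D4: -24, -24
Constant fourth difference = -24, so extend:
-108 − 24 = -132;  -280 − 132 = -412;  -572 − 412 = -984;  -1017 − 984 = -2001
-132 − 24 = -156;  -412 − 156 = -568;  -984 − 568 = -1552;  -2001 − 1552 = -3553
-156 − 24 = -180;  -568 − 180 = -748;  -1552 − 748 = -2300;  -3553 − 2300 = -5853
-180 − 24 = -204;  -748 − 204 = -952;  -2300 − 952 = -3252;  -5853 − 3252 = -9105
-204 − 24 = -228;  -952 − 228 = -1180;  -3252 − 1180 = -4432;  -9105 − 4432 = -13537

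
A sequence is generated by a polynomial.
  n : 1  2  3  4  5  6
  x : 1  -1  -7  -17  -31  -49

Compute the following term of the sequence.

-71

-2  -6  -10  -14  -18
-4  -4  -4  -4
The second differences are constant (-4).
-18 − 4 = -22;  -49 − 22 = -71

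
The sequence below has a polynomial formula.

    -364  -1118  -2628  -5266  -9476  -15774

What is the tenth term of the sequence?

First differences: -754 , -1510 , -2638 , -4210 , -6298
Second differences: -756 , -1128 , -1572 , -2088
Third differences: -372 , -444 , -516
Fourth differences: -72 , -72
Constant fourth difference = -72, so extend:
-516 − 72 = -588;  -2088 − 588 = -2676;  -6298 − 2676 = -8974;  -15774 − 8974 = -24748
-588 − 72 = -660;  -2676 − 660 = -3336;  -8974 − 3336 = -12310;  -24748 − 12310 = -37058
-660 − 72 = -732;  -3336 − 732 = -4068;  -12310 − 4068 = -16378;  -37058 − 16378 = -53436
-732 − 72 = -804;  -4068 − 804 = -4872;  -16378 − 4872 = -21250;  -53436 − 21250 = -74686

-74686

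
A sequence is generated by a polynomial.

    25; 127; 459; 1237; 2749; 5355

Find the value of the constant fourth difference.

72

Δ: 102, 332, 778, 1512, 2606
Δ²: 230, 446, 734, 1094
Δ³: 216, 288, 360
Δ⁴: 72, 72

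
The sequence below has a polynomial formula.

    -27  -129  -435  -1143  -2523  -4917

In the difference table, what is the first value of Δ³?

First differences: -102, -306, -708, -1380, -2394
Second differences: -204, -402, -672, -1014
Third differences: -198, -270, -342
Fourth differences: -72, -72

-198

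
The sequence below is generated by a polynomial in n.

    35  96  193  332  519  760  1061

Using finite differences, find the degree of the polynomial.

3

Δ: 61, 97, 139, 187, 241, 301
Δ²: 36, 42, 48, 54, 60
Δ³: 6, 6, 6, 6
The third differences are constant, so the polynomial has degree 3.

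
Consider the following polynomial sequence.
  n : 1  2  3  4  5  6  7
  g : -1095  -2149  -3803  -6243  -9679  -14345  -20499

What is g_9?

-38423

Δ: -1054  -1654  -2440  -3436  -4666  -6154
Δ²: -600  -786  -996  -1230  -1488
Δ³: -186  -210  -234  -258
Δ⁴: -24  -24  -24
Constant fourth difference = -24, so extend:
-258 − 24 = -282;  -1488 − 282 = -1770;  -6154 − 1770 = -7924;  -20499 − 7924 = -28423
-282 − 24 = -306;  -1770 − 306 = -2076;  -7924 − 2076 = -10000;  -28423 − 10000 = -38423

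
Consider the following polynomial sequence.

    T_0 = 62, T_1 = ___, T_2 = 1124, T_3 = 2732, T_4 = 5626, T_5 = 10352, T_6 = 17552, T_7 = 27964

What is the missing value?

352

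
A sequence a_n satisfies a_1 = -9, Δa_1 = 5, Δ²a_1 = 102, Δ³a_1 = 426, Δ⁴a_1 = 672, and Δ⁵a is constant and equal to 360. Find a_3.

103

Build the table forward from the leading diagonal:
Δ⁵: 360, 360, 360
Δ⁴: 672, 1032, 1392
Δ³: 426, 1098, 2130
Δ²: 102, 528, 1626
Δ: 5, 107, 635
a: -9, -4, 103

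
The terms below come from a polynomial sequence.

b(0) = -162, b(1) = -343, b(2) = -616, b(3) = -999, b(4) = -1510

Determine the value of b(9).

D1: -181  -273  -383  -511
D2: -92  -110  -128
D3: -18  -18
Constant third difference = -18, so extend:
-128 − 18 = -146;  -511 − 146 = -657;  -1510 − 657 = -2167
-146 − 18 = -164;  -657 − 164 = -821;  -2167 − 821 = -2988
-164 − 18 = -182;  -821 − 182 = -1003;  -2988 − 1003 = -3991
-182 − 18 = -200;  -1003 − 200 = -1203;  -3991 − 1203 = -5194
-200 − 18 = -218;  -1203 − 218 = -1421;  -5194 − 1421 = -6615

-6615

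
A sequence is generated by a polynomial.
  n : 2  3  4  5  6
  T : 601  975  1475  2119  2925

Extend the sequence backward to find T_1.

335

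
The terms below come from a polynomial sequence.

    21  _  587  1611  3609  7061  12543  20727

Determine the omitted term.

Using the last 6 terms:
First differences: 1024, 1998, 3452, 5482, 8184
Second differences: 974, 1454, 2030, 2702
Third differences: 480, 576, 672
Fourth differences: 96, 96
Constant fourth difference = 96.
Extend backward: 480 − 96 = 384;  974 − 384 = 590;  1024 − 590 = 434;  587 − 434 = 153

153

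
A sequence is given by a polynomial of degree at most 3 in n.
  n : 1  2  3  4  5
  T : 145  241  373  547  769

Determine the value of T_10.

First differences: 96, 132, 174, 222
Second differences: 36, 42, 48
Third differences: 6, 6
Constant third difference = 6, so extend:
48 + 6 = 54;  222 + 54 = 276;  769 + 276 = 1045
54 + 6 = 60;  276 + 60 = 336;  1045 + 336 = 1381
60 + 6 = 66;  336 + 66 = 402;  1381 + 402 = 1783
66 + 6 = 72;  402 + 72 = 474;  1783 + 474 = 2257
72 + 6 = 78;  474 + 78 = 552;  2257 + 552 = 2809

2809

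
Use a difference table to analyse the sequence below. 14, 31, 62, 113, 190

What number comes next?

First differences: 17 , 31 , 51 , 77
Second differences: 14 , 20 , 26
Third differences: 6 , 6
Third differences constant at 6.
26 + 6 = 32;  77 + 32 = 109;  190 + 109 = 299

299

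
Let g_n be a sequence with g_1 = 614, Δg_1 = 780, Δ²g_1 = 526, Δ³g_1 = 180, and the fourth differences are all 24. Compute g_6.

11694

Build the table forward from the leading diagonal:
Fourth differences: 24  24  24  24  24  24
Third differences: 180  204  228  252  276  300
Second differences: 526  706  910  1138  1390  1666
First differences: 780  1306  2012  2922  4060  5450
g: 614  1394  2700  4712  7634  11694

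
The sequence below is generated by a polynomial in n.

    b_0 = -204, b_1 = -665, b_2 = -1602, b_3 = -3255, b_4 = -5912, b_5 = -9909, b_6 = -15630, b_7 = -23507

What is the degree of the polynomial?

4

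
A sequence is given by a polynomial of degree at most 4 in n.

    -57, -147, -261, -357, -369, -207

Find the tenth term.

First differences: -90 , -114 , -96 , -12 , 162
Second differences: -24 , 18 , 84 , 174
Third differences: 42 , 66 , 90
Fourth differences: 24 , 24
Fourth differences constant at 24.
90 + 24 = 114;  174 + 114 = 288;  162 + 288 = 450;  -207 + 450 = 243
114 + 24 = 138;  288 + 138 = 426;  450 + 426 = 876;  243 + 876 = 1119
138 + 24 = 162;  426 + 162 = 588;  876 + 588 = 1464;  1119 + 1464 = 2583
162 + 24 = 186;  588 + 186 = 774;  1464 + 774 = 2238;  2583 + 2238 = 4821

4821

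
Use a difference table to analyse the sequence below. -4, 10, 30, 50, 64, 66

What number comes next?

50

14, 20, 20, 14, 2
6, 0, -6, -12
-6, -6, -6
The third differences are constant (-6).
-12 − 6 = -18;  2 − 18 = -16;  66 − 16 = 50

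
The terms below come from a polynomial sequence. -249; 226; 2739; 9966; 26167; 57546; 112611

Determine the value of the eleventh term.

840691

First differences: 475 , 2513 , 7227 , 16201 , 31379 , 55065
Second differences: 2038 , 4714 , 8974 , 15178 , 23686
Third differences: 2676 , 4260 , 6204 , 8508
Fourth differences: 1584 , 1944 , 2304
Fifth differences: 360 , 360
The fifth differences are constant (360).
2304 + 360 = 2664;  8508 + 2664 = 11172;  23686 + 11172 = 34858;  55065 + 34858 = 89923;  112611 + 89923 = 202534
2664 + 360 = 3024;  11172 + 3024 = 14196;  34858 + 14196 = 49054;  89923 + 49054 = 138977;  202534 + 138977 = 341511
3024 + 360 = 3384;  14196 + 3384 = 17580;  49054 + 17580 = 66634;  138977 + 66634 = 205611;  341511 + 205611 = 547122
3384 + 360 = 3744;  17580 + 3744 = 21324;  66634 + 21324 = 87958;  205611 + 87958 = 293569;  547122 + 293569 = 840691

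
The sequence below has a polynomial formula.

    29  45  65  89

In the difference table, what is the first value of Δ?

D1: 16, 20, 24
D2: 4, 4

16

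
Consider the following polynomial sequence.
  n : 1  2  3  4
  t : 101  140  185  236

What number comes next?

293

39  45  51
6  6
Second differences constant at 6.
51 + 6 = 57;  236 + 57 = 293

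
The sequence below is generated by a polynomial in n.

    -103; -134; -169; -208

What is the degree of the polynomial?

2

Δ: -31, -35, -39
Δ²: -4, -4
The second differences are constant, so the polynomial has degree 2.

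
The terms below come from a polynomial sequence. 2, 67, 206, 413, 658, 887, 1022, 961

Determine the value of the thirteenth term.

-7534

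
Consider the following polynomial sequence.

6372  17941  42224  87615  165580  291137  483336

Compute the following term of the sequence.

Δ: 11569 , 24283 , 45391 , 77965 , 125557 , 192199
Δ²: 12714 , 21108 , 32574 , 47592 , 66642
Δ³: 8394 , 11466 , 15018 , 19050
Δ⁴: 3072 , 3552 , 4032
Δ⁵: 480 , 480
The fifth differences are constant (480).
4032 + 480 = 4512;  19050 + 4512 = 23562;  66642 + 23562 = 90204;  192199 + 90204 = 282403;  483336 + 282403 = 765739

765739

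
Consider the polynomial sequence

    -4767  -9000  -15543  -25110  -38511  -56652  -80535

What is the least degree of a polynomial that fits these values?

4

D1: -4233, -6543, -9567, -13401, -18141, -23883
D2: -2310, -3024, -3834, -4740, -5742
D3: -714, -810, -906, -1002
D4: -96, -96, -96
The fourth differences are constant, so the polynomial has degree 4.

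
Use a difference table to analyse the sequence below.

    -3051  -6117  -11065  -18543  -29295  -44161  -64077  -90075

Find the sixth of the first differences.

-19916

D1: -3066, -4948, -7478, -10752, -14866, -19916, -25998
D2: -1882, -2530, -3274, -4114, -5050, -6082
D3: -648, -744, -840, -936, -1032
D4: -96, -96, -96, -96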